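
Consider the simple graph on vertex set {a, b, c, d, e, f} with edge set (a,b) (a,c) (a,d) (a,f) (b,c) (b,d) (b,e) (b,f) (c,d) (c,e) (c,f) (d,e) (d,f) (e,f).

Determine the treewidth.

4

A width-4 tree decomposition is:
Bags: B1 = {b, c, d, e, f}  B2 = {a, b, c, d, f}
Tree: B1–B2
Every bag has size at most 5, so the width is 5 − 1 = 4 and tw(G) ≤ 4. For the lower bound, the 5 vertices {b, c, d, e, f} are pairwise adjacent, and any tree decomposition puts a clique entirely inside one bag — forcing width ≥ 4. Therefore the treewidth is 4.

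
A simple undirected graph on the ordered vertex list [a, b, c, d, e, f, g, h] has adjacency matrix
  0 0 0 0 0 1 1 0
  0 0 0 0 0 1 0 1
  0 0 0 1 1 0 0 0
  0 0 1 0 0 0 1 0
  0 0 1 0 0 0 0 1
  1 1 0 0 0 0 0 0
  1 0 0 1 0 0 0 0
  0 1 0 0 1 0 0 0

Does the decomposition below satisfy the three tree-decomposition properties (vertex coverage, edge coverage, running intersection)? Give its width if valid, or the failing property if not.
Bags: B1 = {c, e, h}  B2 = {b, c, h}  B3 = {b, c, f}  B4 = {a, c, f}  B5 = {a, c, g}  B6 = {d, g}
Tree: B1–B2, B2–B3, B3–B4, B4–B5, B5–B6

A tree decomposition must satisfy three properties: every vertex lies in some bag; for every edge, both endpoints lie together in some bag; and for every vertex, the bags containing it form a connected subtree. Here edge (c,d) lies in no bag, so the decomposition is invalid.

No — edge (c,d) lies in no bag.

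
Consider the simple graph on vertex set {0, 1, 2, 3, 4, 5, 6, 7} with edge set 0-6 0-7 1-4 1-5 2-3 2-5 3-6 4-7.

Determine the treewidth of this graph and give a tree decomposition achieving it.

Every bag has size at most 3, so the width is 3 − 1 = 2 and tw(G) ≤ 2. For the lower bound, G contains the cycle 1–5–2–3–6–0–7–4–1, so G is not a forest; only forests have treewidth ≤ 1, hence tw(G) ≥ 2. Therefore the treewidth is 2.

Treewidth 2.
One optimal decomposition is:
Bags: B1 = {1, 2, 5}  B2 = {1, 2, 3}  B3 = {1, 3, 6}  B4 = {0, 1, 6}  B5 = {0, 1, 7}  B6 = {1, 4, 7}
Tree: B1–B2, B2–B3, B3–B4, B4–B5, B5–B6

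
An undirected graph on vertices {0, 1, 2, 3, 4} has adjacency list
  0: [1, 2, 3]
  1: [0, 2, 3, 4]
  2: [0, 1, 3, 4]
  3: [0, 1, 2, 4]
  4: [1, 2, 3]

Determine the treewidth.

3

A width-3 tree decomposition is:
Bags: B1 = {0, 1, 2, 3}  B2 = {1, 2, 3, 4}
Tree: B1–B2
Every bag has size at most 4, so the width is 4 − 1 = 3 and tw(G) ≤ 3. Conversely, {0, 1, 2, 3} is a clique of size 4, and the vertices of any clique must share a bag in every tree decomposition; so some bag has ≥ 4 vertices and tw(G) ≥ 3. Therefore the treewidth is 3.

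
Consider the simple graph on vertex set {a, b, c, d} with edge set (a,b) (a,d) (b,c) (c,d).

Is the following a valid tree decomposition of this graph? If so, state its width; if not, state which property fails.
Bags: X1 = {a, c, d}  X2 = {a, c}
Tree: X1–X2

No — vertex b appears in no bag.

A tree decomposition must satisfy three properties: every vertex lies in some bag; for every edge, both endpoints lie together in some bag; and for every vertex, the bags containing it form a connected subtree. Here vertex b appears in no bag, so the decomposition is invalid.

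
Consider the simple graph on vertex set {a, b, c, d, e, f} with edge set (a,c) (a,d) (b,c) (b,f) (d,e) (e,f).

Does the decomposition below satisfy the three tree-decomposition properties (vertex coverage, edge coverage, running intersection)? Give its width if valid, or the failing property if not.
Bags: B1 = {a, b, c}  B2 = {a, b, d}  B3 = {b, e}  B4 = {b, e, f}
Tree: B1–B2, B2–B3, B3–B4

A tree decomposition must satisfy three properties: every vertex lies in some bag; for every edge, both endpoints lie together in some bag; and for every vertex, the bags containing it form a connected subtree. Here edge (d,e) lies in no bag, so the decomposition is invalid.

No — edge (d,e) lies in no bag.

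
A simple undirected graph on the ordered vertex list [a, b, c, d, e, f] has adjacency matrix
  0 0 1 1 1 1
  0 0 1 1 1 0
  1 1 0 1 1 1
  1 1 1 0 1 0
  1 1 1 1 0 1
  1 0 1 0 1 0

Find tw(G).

3

A width-3 tree decomposition is:
Bags: B1 = {a, c, d, e}  B2 = {b, c, d, e}  B3 = {a, c, e, f}
Tree: B1–B2, B1–B3
Each bag holds 4 vertices, so the decomposition has width 3, which upper-bounds the treewidth. On the other hand G contains the 4-clique {a, c, d, e}. A clique must lie in a single bag of any decomposition, so no decomposition can have width below 3. The upper and lower bounds meet at 3, so that is the treewidth.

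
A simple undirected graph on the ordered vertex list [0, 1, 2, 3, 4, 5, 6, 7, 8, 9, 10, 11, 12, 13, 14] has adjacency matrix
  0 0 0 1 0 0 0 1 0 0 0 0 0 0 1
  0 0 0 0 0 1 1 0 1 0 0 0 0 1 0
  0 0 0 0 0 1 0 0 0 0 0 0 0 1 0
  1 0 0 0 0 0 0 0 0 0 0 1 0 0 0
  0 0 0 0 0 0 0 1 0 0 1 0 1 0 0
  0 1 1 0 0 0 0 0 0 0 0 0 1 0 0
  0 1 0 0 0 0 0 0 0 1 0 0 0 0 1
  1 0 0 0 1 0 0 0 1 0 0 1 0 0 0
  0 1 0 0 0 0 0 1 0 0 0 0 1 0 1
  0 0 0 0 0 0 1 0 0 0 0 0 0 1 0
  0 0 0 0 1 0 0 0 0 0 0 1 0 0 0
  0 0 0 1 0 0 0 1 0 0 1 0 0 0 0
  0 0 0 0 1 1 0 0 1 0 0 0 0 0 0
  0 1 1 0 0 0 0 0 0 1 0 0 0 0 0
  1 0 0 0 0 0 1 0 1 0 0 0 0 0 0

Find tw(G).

A width-3 tree decomposition is:
Bags: B1 = {2, 5, 9, 13}  B2 = {1, 5, 9, 13}  B3 = {1, 5, 6, 9}  B4 = {1, 5, 6, 12}  B5 = {1, 6, 8, 12}  B6 = {6, 8, 12, 14}  B7 = {4, 8, 12, 14}  B8 = {4, 7, 8, 14}  B9 = {0, 4, 7, 14}  B10 = {0, 4, 7, 10}  B11 = {0, 7, 10, 11}  B12 = {0, 3, 10, 11}
Tree: B1–B2, B2–B3, B3–B4, B4–B5, B5–B6, B6–B7, B7–B8, B8–B9, B9–B10, B10–B11, B11–B12
Every bag has size at most 4, so the width is 4 − 1 = 3 and tw(G) ≤ 3. For the lower bound: the 4 vertex sets {2,9,13}, {5}, {1}, {6,8,12,14} are disjoint, each induces a connected subgraph, and every pair is joined by at least one edge of G. Contracting each set to a single vertex therefore yields K_{4} as a minor, and since treewidth is minor-monotone, tw(G) ≥ tw(K_{4}) = 3. Combining the bounds, tw(G) = 3.

3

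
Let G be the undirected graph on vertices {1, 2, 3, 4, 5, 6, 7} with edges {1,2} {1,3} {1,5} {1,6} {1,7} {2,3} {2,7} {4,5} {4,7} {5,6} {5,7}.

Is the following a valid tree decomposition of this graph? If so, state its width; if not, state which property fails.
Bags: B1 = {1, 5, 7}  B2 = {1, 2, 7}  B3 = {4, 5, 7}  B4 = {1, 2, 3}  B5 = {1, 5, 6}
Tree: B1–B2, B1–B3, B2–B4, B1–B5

Yes; width 2.

Checking the three conditions: (i) the bags cover all of {1, 2, 3, 4, 5, 6, 7}; (ii) for each edge, some bag contains both endpoints; (iii) the bags containing any fixed vertex form a subtree. All hold, so the decomposition is valid with width 3 − 1 = 2.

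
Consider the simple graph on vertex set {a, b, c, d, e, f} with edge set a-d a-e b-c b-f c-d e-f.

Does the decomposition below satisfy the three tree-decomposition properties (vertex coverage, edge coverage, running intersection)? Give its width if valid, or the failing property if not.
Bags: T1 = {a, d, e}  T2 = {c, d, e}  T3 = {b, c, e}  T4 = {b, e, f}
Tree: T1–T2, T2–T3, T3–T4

Checking the three conditions: (i) the bags cover all of {a, b, c, d, e, f}; (ii) for each edge, some bag contains both endpoints; (iii) the bags containing any fixed vertex form a subtree. All hold, so the decomposition is valid with width 3 − 1 = 2.

Yes; width 2.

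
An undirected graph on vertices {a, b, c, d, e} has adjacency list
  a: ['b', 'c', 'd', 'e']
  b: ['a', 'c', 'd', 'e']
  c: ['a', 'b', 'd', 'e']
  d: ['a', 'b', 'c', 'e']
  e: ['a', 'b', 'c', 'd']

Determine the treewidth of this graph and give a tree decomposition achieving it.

With just one bag of size 5, the width is 5 − 1 = 4, so tw(G) ≤ 4. Conversely, {a, b, c, d, e} is a clique of size 5, and the vertices of any clique must share a bag in every tree decomposition; so some bag has ≥ 5 vertices and tw(G) ≥ 4. The upper and lower bounds meet at 4, so that is the treewidth.

Treewidth 4.
Bags: B1 = {a, b, c, d, e}
Tree: (single bag)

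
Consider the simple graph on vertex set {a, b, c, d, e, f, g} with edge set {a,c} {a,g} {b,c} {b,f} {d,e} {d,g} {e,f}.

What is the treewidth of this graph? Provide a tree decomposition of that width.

Treewidth 2.
Bags: B1 = {a, d, g}  B2 = {a, d, e}  B3 = {a, e, f}  B4 = {a, b, f}  B5 = {a, b, c}
Tree: B1–B2, B2–B3, B3–B4, B4–B5

Each bag holds 3 vertices, so the decomposition has width 2, which upper-bounds the treewidth. Since a–g–d–e–f–b–c–a is a cycle in G, G is not acyclic. Forests are exactly the graphs of treewidth ≤ 1, so tw(G) ≥ 2. Hence tw(G) = 2 exactly.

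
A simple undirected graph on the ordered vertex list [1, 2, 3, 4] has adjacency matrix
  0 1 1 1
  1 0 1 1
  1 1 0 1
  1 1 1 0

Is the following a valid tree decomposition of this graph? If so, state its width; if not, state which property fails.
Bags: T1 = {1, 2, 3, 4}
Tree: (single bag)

Yes; width 3.

Checking the three conditions: (i) the bags cover all of {1, 2, 3, 4}; (ii) for each edge, some bag contains both endpoints; (iii) the bags containing any fixed vertex form a subtree. All hold, so the decomposition is valid with width 4 − 1 = 3.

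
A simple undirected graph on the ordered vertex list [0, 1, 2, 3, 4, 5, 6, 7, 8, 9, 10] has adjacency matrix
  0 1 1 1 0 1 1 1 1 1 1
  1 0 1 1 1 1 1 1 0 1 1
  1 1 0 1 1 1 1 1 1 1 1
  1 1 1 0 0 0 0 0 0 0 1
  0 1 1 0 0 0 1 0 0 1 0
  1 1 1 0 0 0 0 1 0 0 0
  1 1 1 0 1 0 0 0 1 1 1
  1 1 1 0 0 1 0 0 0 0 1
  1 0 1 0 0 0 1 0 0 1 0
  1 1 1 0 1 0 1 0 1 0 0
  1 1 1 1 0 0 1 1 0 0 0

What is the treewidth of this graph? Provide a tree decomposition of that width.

Treewidth 4.
Bags: B1 = {0, 1, 2, 7, 10}  B2 = {0, 1, 2, 3, 10}  B3 = {0, 1, 2, 6, 10}  B4 = {0, 1, 2, 5, 7}  B5 = {0, 1, 2, 6, 9}  B6 = {0, 2, 6, 8, 9}  B7 = {1, 2, 4, 6, 9}
Tree: B1–B2, B1–B3, B1–B4, B3–B5, B5–B6, B5–B7

The largest bag has 5 vertices, giving width 4; this decomposition certifies tw(G) ≤ 4. Conversely, {0, 2, 6, 8, 9} is a clique of size 5, and the vertices of any clique must share a bag in every tree decomposition; so some bag has ≥ 5 vertices and tw(G) ≥ 4. Therefore the treewidth is 4.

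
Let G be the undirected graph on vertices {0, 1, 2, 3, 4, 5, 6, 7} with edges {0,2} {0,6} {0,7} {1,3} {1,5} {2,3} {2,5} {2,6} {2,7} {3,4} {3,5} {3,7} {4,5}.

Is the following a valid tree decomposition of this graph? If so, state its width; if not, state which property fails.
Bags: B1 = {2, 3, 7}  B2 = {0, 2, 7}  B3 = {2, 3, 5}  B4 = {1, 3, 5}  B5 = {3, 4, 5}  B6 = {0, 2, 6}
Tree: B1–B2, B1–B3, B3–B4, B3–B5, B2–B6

Yes; width 2.

Every vertex of G appears in some bag (union = {0, 1, 2, 3, 4, 5, 6, 7}); every edge is covered by a bag; and for each vertex v the set of bags containing v is connected in the bag tree. The decomposition is therefore valid. The largest bag has 3 vertices, so the width is 2.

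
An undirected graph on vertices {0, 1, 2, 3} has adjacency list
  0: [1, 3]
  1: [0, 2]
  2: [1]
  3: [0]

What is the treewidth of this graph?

1

A width-1 tree decomposition is:
Bags: B1 = {0, 3}  B2 = {0, 1}  B3 = {1, 2}
Tree: B1–B2, B2–B3
The largest bag has 2 vertices, giving width 1; this decomposition certifies tw(G) ≤ 1. Since G has at least one edge (e.g. 3–0), it is not an edgeless graph, so tw(G) ≥ 1. Hence tw(G) = 1 exactly.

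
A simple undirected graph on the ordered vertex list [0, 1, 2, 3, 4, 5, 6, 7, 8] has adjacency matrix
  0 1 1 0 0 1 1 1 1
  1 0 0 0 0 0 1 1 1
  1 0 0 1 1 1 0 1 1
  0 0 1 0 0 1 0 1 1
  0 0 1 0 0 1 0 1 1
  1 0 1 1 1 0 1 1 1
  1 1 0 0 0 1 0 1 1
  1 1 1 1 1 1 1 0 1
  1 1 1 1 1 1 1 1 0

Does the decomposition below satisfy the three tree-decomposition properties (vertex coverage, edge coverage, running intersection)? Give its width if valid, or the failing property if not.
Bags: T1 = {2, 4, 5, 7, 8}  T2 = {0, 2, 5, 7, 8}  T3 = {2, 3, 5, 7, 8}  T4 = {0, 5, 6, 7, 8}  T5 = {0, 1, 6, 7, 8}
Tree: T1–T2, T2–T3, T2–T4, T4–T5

Every vertex of G appears in some bag (union = {0, 1, 2, 3, 4, 5, 6, 7, 8}); every edge is covered by a bag; and for each vertex v the set of bags containing v is connected in the bag tree. The decomposition is therefore valid. The largest bag has 5 vertices, so the width is 4.

Yes; width 4.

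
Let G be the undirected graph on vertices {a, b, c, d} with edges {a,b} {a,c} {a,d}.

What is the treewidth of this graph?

A width-1 tree decomposition is:
Bags: B1 = {a, c}  B2 = {a, d}  B3 = {a, b}
Tree: B1–B2, B1–B3
Each bag holds 2 vertices, so the decomposition has width 1, which upper-bounds the treewidth. Since G has at least one edge (e.g. c–a), it is not an edgeless graph, so tw(G) ≥ 1. Hence tw(G) = 1 exactly.

1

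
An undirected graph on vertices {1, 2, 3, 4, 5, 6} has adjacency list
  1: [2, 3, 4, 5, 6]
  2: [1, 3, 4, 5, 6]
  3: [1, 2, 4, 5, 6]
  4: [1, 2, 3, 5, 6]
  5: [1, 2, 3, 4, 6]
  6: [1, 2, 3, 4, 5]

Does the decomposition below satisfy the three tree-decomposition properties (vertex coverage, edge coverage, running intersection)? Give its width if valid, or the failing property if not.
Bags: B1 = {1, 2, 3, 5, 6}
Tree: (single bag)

No — vertex 4 appears in no bag.

A tree decomposition must satisfy three properties: every vertex lies in some bag; for every edge, both endpoints lie together in some bag; and for every vertex, the bags containing it form a connected subtree. Here vertex 4 appears in no bag, so the decomposition is invalid.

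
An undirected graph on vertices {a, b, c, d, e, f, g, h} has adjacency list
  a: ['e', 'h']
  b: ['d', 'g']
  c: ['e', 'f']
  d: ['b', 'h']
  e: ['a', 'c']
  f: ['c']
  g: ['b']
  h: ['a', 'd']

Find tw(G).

1

A width-1 tree decomposition is:
Bags: B1 = {c, f}  B2 = {c, e}  B3 = {a, e}  B4 = {a, h}  B5 = {d, h}  B6 = {b, d}  B7 = {b, g}
Tree: B1–B2, B2–B3, B3–B4, B4–B5, B5–B6, B6–B7
The largest bag has 2 vertices, giving width 1; this decomposition certifies tw(G) ≤ 1. Since G has at least one edge (e.g. f–c), it is not an edgeless graph, so tw(G) ≥ 1. Hence tw(G) = 1 exactly.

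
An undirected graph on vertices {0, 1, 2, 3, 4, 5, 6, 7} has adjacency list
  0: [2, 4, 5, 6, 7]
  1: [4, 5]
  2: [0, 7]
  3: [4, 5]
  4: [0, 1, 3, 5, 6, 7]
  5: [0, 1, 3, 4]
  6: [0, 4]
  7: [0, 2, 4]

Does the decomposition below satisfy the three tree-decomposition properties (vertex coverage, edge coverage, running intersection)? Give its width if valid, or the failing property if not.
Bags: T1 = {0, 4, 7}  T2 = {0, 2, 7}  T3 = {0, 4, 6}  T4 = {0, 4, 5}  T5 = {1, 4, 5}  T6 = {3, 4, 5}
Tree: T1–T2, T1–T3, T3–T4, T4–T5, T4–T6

Vertex coverage: the bags together contain {0, 1, 2, 3, 4, 5, 6, 7}, the full vertex set. Edge coverage: each edge of G has both endpoints in at least one bag. Running intersection: for every vertex, the bags containing it form a connected subtree. All three properties hold, so this is a valid tree decomposition of width max|bag| − 1 = 2, and hence tw(G) ≤ 2.

Yes; width 2.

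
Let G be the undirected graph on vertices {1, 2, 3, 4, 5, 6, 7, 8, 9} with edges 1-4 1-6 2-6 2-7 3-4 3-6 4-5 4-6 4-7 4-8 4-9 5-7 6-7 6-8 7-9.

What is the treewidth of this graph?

2

A width-2 tree decomposition is:
Bags: B1 = {3, 4, 6}  B2 = {4, 6, 7}  B3 = {4, 7, 9}  B4 = {4, 5, 7}  B5 = {2, 6, 7}  B6 = {1, 4, 6}  B7 = {4, 6, 8}
Tree: B1–B2, B2–B3, B3–B4, B2–B5, B2–B6, B1–B7
The largest bag has 3 vertices, giving width 2; this decomposition certifies tw(G) ≤ 2. For the lower bound, the 3 vertices {2, 6, 7} are pairwise adjacent, and any tree decomposition puts a clique entirely inside one bag — forcing width ≥ 2. Combining the bounds, tw(G) = 2.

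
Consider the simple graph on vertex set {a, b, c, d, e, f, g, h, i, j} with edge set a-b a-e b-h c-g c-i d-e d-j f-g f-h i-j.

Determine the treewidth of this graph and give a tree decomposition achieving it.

Treewidth 2.
One such decomposition:
Bags: B1 = {a, b, h}  B2 = {a, e, h}  B3 = {d, e, h}  B4 = {d, h, j}  B5 = {h, i, j}  B6 = {c, h, i}  B7 = {c, g, h}  B8 = {f, g, h}
Tree: B1–B2, B2–B3, B3–B4, B4–B5, B5–B6, B6–B7, B7–B8

The largest bag has 3 vertices, giving width 2; this decomposition certifies tw(G) ≤ 2. Since h–b–a–e–d–j–i–c–g–f–h is a cycle in G, G is not acyclic. Forests are exactly the graphs of treewidth ≤ 1, so tw(G) ≥ 2. Hence tw(G) = 2 exactly.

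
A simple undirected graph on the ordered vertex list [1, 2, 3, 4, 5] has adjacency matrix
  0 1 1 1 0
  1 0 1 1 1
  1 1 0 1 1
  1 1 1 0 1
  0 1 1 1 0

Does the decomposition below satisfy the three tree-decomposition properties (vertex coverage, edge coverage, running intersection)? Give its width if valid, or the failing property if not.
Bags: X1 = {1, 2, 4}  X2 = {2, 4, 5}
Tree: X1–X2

A tree decomposition must satisfy three properties: every vertex lies in some bag; for every edge, both endpoints lie together in some bag; and for every vertex, the bags containing it form a connected subtree. Here vertex 3 appears in no bag, so the decomposition is invalid.

No — vertex 3 appears in no bag.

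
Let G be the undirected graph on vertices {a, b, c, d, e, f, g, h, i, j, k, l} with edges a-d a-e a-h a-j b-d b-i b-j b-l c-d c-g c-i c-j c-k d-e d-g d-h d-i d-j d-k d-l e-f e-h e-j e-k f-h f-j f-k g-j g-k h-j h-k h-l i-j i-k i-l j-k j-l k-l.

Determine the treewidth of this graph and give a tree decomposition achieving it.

The largest bag has 5 vertices, giving width 4; this decomposition certifies tw(G) ≤ 4. Conversely, {a, d, e, h, j} is a clique of size 5, and the vertices of any clique must share a bag in every tree decomposition; so some bag has ≥ 5 vertices and tw(G) ≥ 4. Therefore the treewidth is 4.

Treewidth 4.
One such decomposition:
Bags: B1 = {d, h, j, k, l}  B2 = {d, i, j, k, l}  B3 = {b, d, i, j, l}  B4 = {c, d, i, j, k}  B5 = {d, e, h, j, k}  B6 = {c, d, g, j, k}  B7 = {e, f, h, j, k}  B8 = {a, d, e, h, j}
Tree: B1–B2, B2–B3, B2–B4, B1–B5, B4–B6, B5–B7, B5–B8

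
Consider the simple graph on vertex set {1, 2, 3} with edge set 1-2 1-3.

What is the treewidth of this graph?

1

A width-1 tree decomposition is:
Bags: B1 = {1, 2}  B2 = {1, 3}
Tree: B1–B2
The largest bag has 2 vertices, giving width 1; this decomposition certifies tw(G) ≤ 1. Any graph with an edge has treewidth ≥ 1, and G has the edge 2–1. Combining the bounds, tw(G) = 1.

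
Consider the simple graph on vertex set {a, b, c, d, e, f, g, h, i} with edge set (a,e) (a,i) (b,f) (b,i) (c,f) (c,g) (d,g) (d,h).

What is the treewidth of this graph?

1

A width-1 tree decomposition is:
Bags: B1 = {d, h}  B2 = {d, g}  B3 = {c, g}  B4 = {c, f}  B5 = {b, f}  B6 = {b, i}  B7 = {a, i}  B8 = {a, e}
Tree: B1–B2, B2–B3, B3–B4, B4–B5, B5–B6, B6–B7, B7–B8
The largest bag has 2 vertices, giving width 1; this decomposition certifies tw(G) ≤ 1. Since G has at least one edge (e.g. h–d), it is not an edgeless graph, so tw(G) ≥ 1. The upper and lower bounds meet at 1, so that is the treewidth.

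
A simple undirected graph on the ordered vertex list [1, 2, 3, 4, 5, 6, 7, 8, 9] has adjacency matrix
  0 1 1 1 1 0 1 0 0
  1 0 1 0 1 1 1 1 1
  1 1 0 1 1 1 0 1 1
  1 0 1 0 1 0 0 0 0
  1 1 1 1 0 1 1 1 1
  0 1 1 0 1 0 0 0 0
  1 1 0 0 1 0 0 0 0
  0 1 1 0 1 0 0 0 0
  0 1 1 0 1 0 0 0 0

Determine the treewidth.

3

A width-3 tree decomposition is:
Bags: B1 = {2, 3, 5, 9}  B2 = {1, 2, 3, 5}  B3 = {2, 3, 5, 6}  B4 = {1, 3, 4, 5}  B5 = {1, 2, 5, 7}  B6 = {2, 3, 5, 8}
Tree: B1–B2, B1–B3, B2–B4, B2–B5, B2–B6
Each bag holds 4 vertices, so the decomposition has width 3, which upper-bounds the treewidth. On the other hand G contains the 4-clique {2, 3, 5, 8}. A clique must lie in a single bag of any decomposition, so no decomposition can have width below 3. Therefore the treewidth is 3.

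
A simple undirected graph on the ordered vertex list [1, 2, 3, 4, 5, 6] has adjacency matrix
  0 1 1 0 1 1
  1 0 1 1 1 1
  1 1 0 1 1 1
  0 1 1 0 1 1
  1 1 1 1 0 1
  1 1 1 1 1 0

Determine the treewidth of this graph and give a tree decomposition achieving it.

Every bag has size at most 5, so the width is 5 − 1 = 4 and tw(G) ≤ 4. For the lower bound, the 5 vertices {1, 2, 3, 5, 6} are pairwise adjacent, and any tree decomposition puts a clique entirely inside one bag — forcing width ≥ 4. Therefore the treewidth is 4.

Treewidth 4.
One such decomposition:
Bags: B1 = {1, 2, 3, 5, 6}  B2 = {2, 3, 4, 5, 6}
Tree: B1–B2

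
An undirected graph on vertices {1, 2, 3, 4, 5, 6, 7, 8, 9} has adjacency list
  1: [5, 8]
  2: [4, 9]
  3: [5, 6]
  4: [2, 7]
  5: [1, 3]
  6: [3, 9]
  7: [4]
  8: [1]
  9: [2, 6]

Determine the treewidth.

A width-1 tree decomposition is:
Bags: B1 = {1, 8}  B2 = {1, 5}  B3 = {3, 5}  B4 = {3, 6}  B5 = {6, 9}  B6 = {2, 9}  B7 = {2, 4}  B8 = {4, 7}
Tree: B1–B2, B2–B3, B3–B4, B4–B5, B5–B6, B6–B7, B7–B8
Each bag holds 2 vertices, so the decomposition has width 1, which upper-bounds the treewidth. Any graph with an edge has treewidth ≥ 1, and G has the edge 8–1. Therefore the treewidth is 1.

1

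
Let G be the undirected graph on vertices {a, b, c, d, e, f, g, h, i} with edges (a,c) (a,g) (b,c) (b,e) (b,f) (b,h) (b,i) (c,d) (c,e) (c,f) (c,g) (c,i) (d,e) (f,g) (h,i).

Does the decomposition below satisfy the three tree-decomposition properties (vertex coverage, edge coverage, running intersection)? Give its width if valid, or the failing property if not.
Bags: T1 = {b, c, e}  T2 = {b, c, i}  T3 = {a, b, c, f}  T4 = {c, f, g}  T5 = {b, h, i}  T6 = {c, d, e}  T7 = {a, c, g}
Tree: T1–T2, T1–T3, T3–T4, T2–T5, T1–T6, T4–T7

No — bags containing vertex a are not connected in the tree.

A tree decomposition must satisfy three properties: every vertex lies in some bag; for every edge, both endpoints lie together in some bag; and for every vertex, the bags containing it form a connected subtree. Here bags containing vertex a are not connected in the tree, so the decomposition is invalid.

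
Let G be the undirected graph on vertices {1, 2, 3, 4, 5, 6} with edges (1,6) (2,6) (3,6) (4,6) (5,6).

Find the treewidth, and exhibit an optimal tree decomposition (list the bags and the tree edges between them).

Treewidth 1.
Bags: B1 = {1, 6}  B2 = {5, 6}  B3 = {3, 6}  B4 = {2, 6}  B5 = {4, 6}
Tree: B1–B2, B2–B3, B2–B4, B1–B5

Every bag has size at most 2, so the width is 2 − 1 = 1 and tw(G) ≤ 1. Since G has at least one edge (e.g. 1–6), it is not an edgeless graph, so tw(G) ≥ 1. Combining the bounds, tw(G) = 1.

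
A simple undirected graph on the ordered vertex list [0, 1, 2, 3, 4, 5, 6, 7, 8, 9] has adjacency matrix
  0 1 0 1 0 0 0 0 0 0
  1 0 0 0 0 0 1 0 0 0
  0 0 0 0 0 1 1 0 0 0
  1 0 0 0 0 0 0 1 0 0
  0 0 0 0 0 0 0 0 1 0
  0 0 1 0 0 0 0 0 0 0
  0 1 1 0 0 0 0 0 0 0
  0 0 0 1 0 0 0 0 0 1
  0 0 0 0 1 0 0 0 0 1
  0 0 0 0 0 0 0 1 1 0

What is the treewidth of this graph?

A width-1 tree decomposition is:
Bags: B1 = {4, 8}  B2 = {8, 9}  B3 = {7, 9}  B4 = {3, 7}  B5 = {0, 3}  B6 = {0, 1}  B7 = {1, 6}  B8 = {2, 6}  B9 = {2, 5}
Tree: B1–B2, B2–B3, B3–B4, B4–B5, B5–B6, B6–B7, B7–B8, B8–B9
Each bag holds 2 vertices, so the decomposition has width 1, which upper-bounds the treewidth. Since G has at least one edge (e.g. 4–8), it is not an edgeless graph, so tw(G) ≥ 1. Hence tw(G) = 1 exactly.

1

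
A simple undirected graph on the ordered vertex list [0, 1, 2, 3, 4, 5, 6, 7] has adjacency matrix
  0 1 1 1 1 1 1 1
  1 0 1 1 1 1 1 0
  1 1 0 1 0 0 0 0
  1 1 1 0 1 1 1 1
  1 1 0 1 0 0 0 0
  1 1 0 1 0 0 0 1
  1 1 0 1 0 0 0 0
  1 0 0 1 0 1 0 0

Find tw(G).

A width-3 tree decomposition is:
Bags: B1 = {0, 1, 3, 5}  B2 = {0, 3, 5, 7}  B3 = {0, 1, 2, 3}  B4 = {0, 1, 3, 6}  B5 = {0, 1, 3, 4}
Tree: B1–B2, B1–B3, B1–B4, B1–B5
Each bag holds 4 vertices, so the decomposition has width 3, which upper-bounds the treewidth. For the lower bound, the 4 vertices {0, 1, 2, 3} are pairwise adjacent, and any tree decomposition puts a clique entirely inside one bag — forcing width ≥ 3. Combining the bounds, tw(G) = 3.

3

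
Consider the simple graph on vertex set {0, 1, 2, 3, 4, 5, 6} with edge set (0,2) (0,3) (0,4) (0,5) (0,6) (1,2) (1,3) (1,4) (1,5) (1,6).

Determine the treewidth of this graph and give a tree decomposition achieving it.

Treewidth 2.
One such decomposition:
Bags: B1 = {0, 1, 6}  B2 = {0, 1, 5}  B3 = {0, 1, 4}  B4 = {0, 1, 3}  B5 = {0, 1, 2}
Tree: B1–B2, B2–B3, B3–B4, B4–B5

Every bag has size at most 3, so the width is 3 − 1 = 2 and tw(G) ≤ 2. The edges 1–6–0–5–1 form a cycle, so G is not a tree and its treewidth is at least 2. Therefore the treewidth is 2.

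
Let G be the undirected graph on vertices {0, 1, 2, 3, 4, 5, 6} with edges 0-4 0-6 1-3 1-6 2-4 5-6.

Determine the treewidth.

1

A width-1 tree decomposition is:
Bags: B1 = {0, 6}  B2 = {0, 4}  B3 = {1, 6}  B4 = {1, 3}  B5 = {5, 6}  B6 = {2, 4}
Tree: B1–B2, B1–B3, B3–B4, B1–B5, B2–B6
The largest bag has 2 vertices, giving width 1; this decomposition certifies tw(G) ≤ 1. Since G has at least one edge (e.g. 6–0), it is not an edgeless graph, so tw(G) ≥ 1. The upper and lower bounds meet at 1, so that is the treewidth.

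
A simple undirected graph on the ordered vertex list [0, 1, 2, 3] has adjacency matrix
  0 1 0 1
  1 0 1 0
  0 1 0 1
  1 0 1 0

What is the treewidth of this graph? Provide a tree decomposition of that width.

Every bag has size at most 3, so the width is 3 − 1 = 2 and tw(G) ≤ 2. The edges 1–2–3–0–1 form a cycle, so G is not a tree and its treewidth is at least 2. Therefore the treewidth is 2.

Treewidth 2.
One such decomposition:
Bags: B1 = {1, 2, 3}  B2 = {0, 1, 3}
Tree: B1–B2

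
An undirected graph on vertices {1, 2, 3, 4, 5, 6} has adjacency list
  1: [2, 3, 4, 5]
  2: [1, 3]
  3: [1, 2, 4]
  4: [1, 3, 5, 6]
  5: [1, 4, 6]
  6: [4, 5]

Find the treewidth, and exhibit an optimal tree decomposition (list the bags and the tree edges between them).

Treewidth 2.
Bags: B1 = {1, 3, 4}  B2 = {1, 4, 5}  B3 = {1, 2, 3}  B4 = {4, 5, 6}
Tree: B1–B2, B1–B3, B2–B4

Every bag has size at most 3, so the width is 3 − 1 = 2 and tw(G) ≤ 2. For the lower bound, the 3 vertices {1, 2, 3} are pairwise adjacent, and any tree decomposition puts a clique entirely inside one bag — forcing width ≥ 2. Hence tw(G) = 2 exactly.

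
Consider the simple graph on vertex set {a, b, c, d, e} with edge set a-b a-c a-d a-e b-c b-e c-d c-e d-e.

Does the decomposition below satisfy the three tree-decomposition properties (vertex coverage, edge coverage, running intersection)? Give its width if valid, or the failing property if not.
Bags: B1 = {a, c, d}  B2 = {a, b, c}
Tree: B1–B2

No — vertex e appears in no bag.

A tree decomposition must satisfy three properties: every vertex lies in some bag; for every edge, both endpoints lie together in some bag; and for every vertex, the bags containing it form a connected subtree. Here vertex e appears in no bag, so the decomposition is invalid.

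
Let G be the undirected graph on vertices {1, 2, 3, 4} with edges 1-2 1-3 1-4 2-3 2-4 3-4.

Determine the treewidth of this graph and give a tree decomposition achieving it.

Treewidth 3.
One such decomposition:
Bags: B1 = {1, 2, 3, 4}
Tree: (single bag)

With just one bag of size 4, the width is 4 − 1 = 3, so tw(G) ≤ 3. For the lower bound, the 4 vertices {1, 2, 3, 4} are pairwise adjacent, and any tree decomposition puts a clique entirely inside one bag — forcing width ≥ 3. Therefore the treewidth is 3.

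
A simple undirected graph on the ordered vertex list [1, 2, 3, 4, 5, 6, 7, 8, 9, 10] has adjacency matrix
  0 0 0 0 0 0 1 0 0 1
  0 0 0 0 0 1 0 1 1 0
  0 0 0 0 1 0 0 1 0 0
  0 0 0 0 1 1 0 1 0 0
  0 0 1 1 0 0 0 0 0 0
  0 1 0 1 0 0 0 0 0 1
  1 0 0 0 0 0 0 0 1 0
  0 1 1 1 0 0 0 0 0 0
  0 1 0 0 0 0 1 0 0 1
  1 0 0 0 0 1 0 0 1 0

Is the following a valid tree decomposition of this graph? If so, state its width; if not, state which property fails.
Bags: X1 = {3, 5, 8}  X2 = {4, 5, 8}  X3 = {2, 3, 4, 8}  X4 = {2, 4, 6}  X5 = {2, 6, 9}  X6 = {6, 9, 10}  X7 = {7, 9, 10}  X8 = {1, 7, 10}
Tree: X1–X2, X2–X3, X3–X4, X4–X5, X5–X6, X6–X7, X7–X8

No — bags containing vertex 3 are not connected in the tree.

A tree decomposition must satisfy three properties: every vertex lies in some bag; for every edge, both endpoints lie together in some bag; and for every vertex, the bags containing it form a connected subtree. Here bags containing vertex 3 are not connected in the tree, so the decomposition is invalid.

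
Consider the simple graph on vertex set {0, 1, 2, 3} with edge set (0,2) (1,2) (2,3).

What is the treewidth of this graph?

A width-1 tree decomposition is:
Bags: B1 = {1, 2}  B2 = {0, 2}  B3 = {2, 3}
Tree: B1–B2, B1–B3
The largest bag has 2 vertices, giving width 1; this decomposition certifies tw(G) ≤ 1. G has an edge, so its treewidth is at least 1. Hence tw(G) = 1 exactly.

1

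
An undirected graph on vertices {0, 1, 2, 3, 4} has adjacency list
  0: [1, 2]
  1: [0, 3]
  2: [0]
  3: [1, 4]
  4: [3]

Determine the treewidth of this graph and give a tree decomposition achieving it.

Every bag has size at most 2, so the width is 2 − 1 = 1 and tw(G) ≤ 1. G has an edge, so its treewidth is at least 1. Combining the bounds, tw(G) = 1.

Treewidth 1.
Bags: B1 = {3, 4}  B2 = {1, 3}  B3 = {0, 1}  B4 = {0, 2}
Tree: B1–B2, B2–B3, B3–B4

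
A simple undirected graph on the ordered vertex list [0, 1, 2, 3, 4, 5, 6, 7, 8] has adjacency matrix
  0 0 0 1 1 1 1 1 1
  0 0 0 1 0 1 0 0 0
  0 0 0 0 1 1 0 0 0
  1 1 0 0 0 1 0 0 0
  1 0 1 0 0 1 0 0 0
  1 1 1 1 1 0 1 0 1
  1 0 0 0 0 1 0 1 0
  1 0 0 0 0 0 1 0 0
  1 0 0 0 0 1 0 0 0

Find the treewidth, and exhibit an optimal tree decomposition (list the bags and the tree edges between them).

Treewidth 2.
One optimal decomposition is:
Bags: B1 = {1, 3, 5}  B2 = {0, 3, 5}  B3 = {0, 5, 8}  B4 = {0, 5, 6}  B5 = {0, 6, 7}  B6 = {0, 4, 5}  B7 = {2, 4, 5}
Tree: B1–B2, B2–B3, B2–B4, B4–B5, B3–B6, B6–B7

Each bag holds 3 vertices, so the decomposition has width 2, which upper-bounds the treewidth. Conversely, {0, 5, 8} is a clique of size 3, and the vertices of any clique must share a bag in every tree decomposition; so some bag has ≥ 3 vertices and tw(G) ≥ 2. The upper and lower bounds meet at 2, so that is the treewidth.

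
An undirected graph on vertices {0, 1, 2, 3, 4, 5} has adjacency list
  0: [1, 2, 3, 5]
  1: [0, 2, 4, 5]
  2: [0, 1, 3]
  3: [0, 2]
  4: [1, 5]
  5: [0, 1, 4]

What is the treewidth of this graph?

2

A width-2 tree decomposition is:
Bags: B1 = {0, 2, 3}  B2 = {0, 1, 2}  B3 = {0, 1, 5}  B4 = {1, 4, 5}
Tree: B1–B2, B2–B3, B3–B4
The largest bag has 3 vertices, giving width 2; this decomposition certifies tw(G) ≤ 2. On the other hand G contains the 3-clique {0, 1, 2}. A clique must lie in a single bag of any decomposition, so no decomposition can have width below 2. Combining the bounds, tw(G) = 2.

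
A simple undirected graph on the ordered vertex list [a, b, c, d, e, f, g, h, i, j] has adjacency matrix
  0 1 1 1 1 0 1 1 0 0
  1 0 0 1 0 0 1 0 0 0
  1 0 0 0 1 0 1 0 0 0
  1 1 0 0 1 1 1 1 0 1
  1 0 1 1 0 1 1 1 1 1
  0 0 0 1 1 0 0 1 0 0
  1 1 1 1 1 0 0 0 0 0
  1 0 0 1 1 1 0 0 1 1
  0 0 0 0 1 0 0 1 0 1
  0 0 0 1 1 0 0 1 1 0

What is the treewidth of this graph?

A width-3 tree decomposition is:
Bags: B1 = {a, d, e, g}  B2 = {a, d, e, h}  B3 = {a, b, d, g}  B4 = {d, e, h, j}  B5 = {e, h, i, j}  B6 = {d, e, f, h}  B7 = {a, c, e, g}
Tree: B1–B2, B1–B3, B2–B4, B4–B5, B2–B6, B1–B7
The largest bag has 4 vertices, giving width 3; this decomposition certifies tw(G) ≤ 3. For the lower bound, the 4 vertices {a, d, e, g} are pairwise adjacent, and any tree decomposition puts a clique entirely inside one bag — forcing width ≥ 3. Therefore the treewidth is 3.

3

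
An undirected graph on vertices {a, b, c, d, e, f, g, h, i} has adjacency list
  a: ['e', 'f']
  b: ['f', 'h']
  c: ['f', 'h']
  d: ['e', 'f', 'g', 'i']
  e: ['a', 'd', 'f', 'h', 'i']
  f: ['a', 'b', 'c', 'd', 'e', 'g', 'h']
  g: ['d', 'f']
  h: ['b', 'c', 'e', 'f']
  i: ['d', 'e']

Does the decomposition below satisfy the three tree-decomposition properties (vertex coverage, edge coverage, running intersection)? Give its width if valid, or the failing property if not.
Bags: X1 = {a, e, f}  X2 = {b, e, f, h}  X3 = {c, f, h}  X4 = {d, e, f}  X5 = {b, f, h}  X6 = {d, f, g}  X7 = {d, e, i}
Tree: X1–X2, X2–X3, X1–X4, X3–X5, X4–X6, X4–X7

A tree decomposition must satisfy three properties: every vertex lies in some bag; for every edge, both endpoints lie together in some bag; and for every vertex, the bags containing it form a connected subtree. Here bags containing vertex b are not connected in the tree, so the decomposition is invalid.

No — bags containing vertex b are not connected in the tree.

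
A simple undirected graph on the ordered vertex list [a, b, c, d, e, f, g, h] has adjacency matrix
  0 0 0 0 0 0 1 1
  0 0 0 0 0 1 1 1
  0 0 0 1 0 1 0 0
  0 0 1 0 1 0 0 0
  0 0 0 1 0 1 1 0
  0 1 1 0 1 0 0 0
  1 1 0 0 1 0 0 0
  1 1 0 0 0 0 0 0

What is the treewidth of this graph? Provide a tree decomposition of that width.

Treewidth 2.
Bags: B1 = {a, b, h}  B2 = {a, b, g}  B3 = {b, f, g}  B4 = {e, f, g}  B5 = {c, e, f}  B6 = {c, d, e}
Tree: B1–B2, B2–B3, B3–B4, B4–B5, B5–B6

The largest bag has 3 vertices, giving width 2; this decomposition certifies tw(G) ≤ 2. For the lower bound, G contains the cycle h–a–g–b–h, so G is not a forest; only forests have treewidth ≤ 1, hence tw(G) ≥ 2. Therefore the treewidth is 2.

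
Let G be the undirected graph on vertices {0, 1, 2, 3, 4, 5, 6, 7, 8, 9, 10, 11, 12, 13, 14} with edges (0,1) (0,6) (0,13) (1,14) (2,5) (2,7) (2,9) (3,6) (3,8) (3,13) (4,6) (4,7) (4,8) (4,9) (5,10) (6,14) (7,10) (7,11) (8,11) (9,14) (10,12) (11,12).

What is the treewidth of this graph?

A width-3 tree decomposition is:
Bags: B1 = {5, 10, 11, 12}  B2 = {5, 7, 10, 11}  B3 = {2, 5, 7, 11}  B4 = {2, 7, 8, 11}  B5 = {2, 4, 7, 8}  B6 = {2, 4, 8, 9}  B7 = {3, 4, 8, 9}  B8 = {3, 4, 6, 9}  B9 = {3, 6, 9, 14}  B10 = {3, 6, 13, 14}  B11 = {0, 6, 13, 14}  B12 = {0, 1, 13, 14}
Tree: B1–B2, B2–B3, B3–B4, B4–B5, B5–B6, B6–B7, B7–B8, B8–B9, B9–B10, B10–B11, B11–B12
Every bag has size at most 4, so the width is 4 − 1 = 3 and tw(G) ≤ 3. For the lower bound: the 4 vertex sets {5,10,12}, {11}, {7}, {2,4,8,9} are disjoint, each induces a connected subgraph, and every pair is joined by at least one edge of G. Contracting each set to a single vertex therefore yields K_{4} as a minor, and since treewidth is minor-monotone, tw(G) ≥ tw(K_{4}) = 3. Therefore the treewidth is 3.

3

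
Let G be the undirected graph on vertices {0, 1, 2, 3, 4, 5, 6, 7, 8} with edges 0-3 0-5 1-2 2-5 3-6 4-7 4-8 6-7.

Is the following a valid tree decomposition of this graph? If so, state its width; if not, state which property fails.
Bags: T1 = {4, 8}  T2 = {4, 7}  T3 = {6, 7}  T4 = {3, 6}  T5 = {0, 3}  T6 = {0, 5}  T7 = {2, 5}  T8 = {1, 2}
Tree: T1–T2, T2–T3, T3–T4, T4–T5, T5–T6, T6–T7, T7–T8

Every vertex of G appears in some bag (union = {0, 1, 2, 3, 4, 5, 6, 7, 8}); every edge is covered by a bag; and for each vertex v the set of bags containing v is connected in the bag tree. The decomposition is therefore valid. The largest bag has 2 vertices, so the width is 1.

Yes; width 1.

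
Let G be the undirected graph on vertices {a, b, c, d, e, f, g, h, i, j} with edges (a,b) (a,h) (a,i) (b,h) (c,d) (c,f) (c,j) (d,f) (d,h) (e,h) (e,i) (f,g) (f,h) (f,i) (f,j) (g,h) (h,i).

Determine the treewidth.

2

A width-2 tree decomposition is:
Bags: B1 = {f, h, i}  B2 = {a, h, i}  B3 = {a, b, h}  B4 = {d, f, h}  B5 = {c, d, f}  B6 = {f, g, h}  B7 = {e, h, i}  B8 = {c, f, j}
Tree: B1–B2, B2–B3, B1–B4, B4–B5, B4–B6, B2–B7, B5–B8
Every bag has size at most 3, so the width is 3 − 1 = 2 and tw(G) ≤ 2. Conversely, {c, f, j} is a clique of size 3, and the vertices of any clique must share a bag in every tree decomposition; so some bag has ≥ 3 vertices and tw(G) ≥ 2. The upper and lower bounds meet at 2, so that is the treewidth.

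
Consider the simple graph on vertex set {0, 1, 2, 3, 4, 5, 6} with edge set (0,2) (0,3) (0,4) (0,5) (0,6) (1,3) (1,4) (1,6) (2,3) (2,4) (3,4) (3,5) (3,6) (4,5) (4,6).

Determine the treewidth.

3

A width-3 tree decomposition is:
Bags: B1 = {1, 3, 4, 6}  B2 = {0, 3, 4, 6}  B3 = {0, 2, 3, 4}  B4 = {0, 3, 4, 5}
Tree: B1–B2, B2–B3, B3–B4
Each bag holds 4 vertices, so the decomposition has width 3, which upper-bounds the treewidth. Conversely, {0, 2, 3, 4} is a clique of size 4, and the vertices of any clique must share a bag in every tree decomposition; so some bag has ≥ 4 vertices and tw(G) ≥ 3. The upper and lower bounds meet at 3, so that is the treewidth.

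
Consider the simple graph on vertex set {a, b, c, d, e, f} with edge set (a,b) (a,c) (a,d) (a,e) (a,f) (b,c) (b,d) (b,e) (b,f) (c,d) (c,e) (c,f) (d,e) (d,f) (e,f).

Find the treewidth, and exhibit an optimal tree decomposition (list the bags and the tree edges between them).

A single bag containing all 6 vertices is trivially a valid decomposition of width 5. On the other hand G contains the 6-clique {a, b, c, d, e, f}. A clique must lie in a single bag of any decomposition, so no decomposition can have width below 5. The upper and lower bounds meet at 5, so that is the treewidth.

Treewidth 5.
One optimal decomposition is:
Bags: B1 = {a, b, c, d, e, f}
Tree: (single bag)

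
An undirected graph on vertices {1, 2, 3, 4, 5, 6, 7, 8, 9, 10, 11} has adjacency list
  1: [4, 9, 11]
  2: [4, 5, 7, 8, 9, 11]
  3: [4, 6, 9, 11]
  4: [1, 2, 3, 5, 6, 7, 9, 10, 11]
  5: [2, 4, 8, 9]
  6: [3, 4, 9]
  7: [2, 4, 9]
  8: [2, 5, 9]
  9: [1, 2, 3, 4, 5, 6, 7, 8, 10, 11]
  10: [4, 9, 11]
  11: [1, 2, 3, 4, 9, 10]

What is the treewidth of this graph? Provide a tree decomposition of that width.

Treewidth 3.
One optimal decomposition is:
Bags: B1 = {3, 4, 9, 11}  B2 = {1, 4, 9, 11}  B3 = {2, 4, 9, 11}  B4 = {2, 4, 5, 9}  B5 = {2, 5, 8, 9}  B6 = {3, 4, 6, 9}  B7 = {2, 4, 7, 9}  B8 = {4, 9, 10, 11}
Tree: B1–B2, B1–B3, B3–B4, B4–B5, B1–B6, B4–B7, B3–B8

The largest bag has 4 vertices, giving width 3; this decomposition certifies tw(G) ≤ 3. On the other hand G contains the 4-clique {2, 5, 8, 9}. A clique must lie in a single bag of any decomposition, so no decomposition can have width below 3. Combining the bounds, tw(G) = 3.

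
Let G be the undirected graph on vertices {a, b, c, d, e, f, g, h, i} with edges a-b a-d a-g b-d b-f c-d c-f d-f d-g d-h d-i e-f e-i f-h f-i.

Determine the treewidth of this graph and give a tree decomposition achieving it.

Treewidth 2.
One such decomposition:
Bags: B1 = {b, d, f}  B2 = {c, d, f}  B3 = {d, f, i}  B4 = {a, b, d}  B5 = {e, f, i}  B6 = {d, f, h}  B7 = {a, d, g}
Tree: B1–B2, B1–B3, B1–B4, B3–B5, B1–B6, B4–B7

Each bag holds 3 vertices, so the decomposition has width 2, which upper-bounds the treewidth. For the lower bound, the 3 vertices {a, d, g} are pairwise adjacent, and any tree decomposition puts a clique entirely inside one bag — forcing width ≥ 2. Hence tw(G) = 2 exactly.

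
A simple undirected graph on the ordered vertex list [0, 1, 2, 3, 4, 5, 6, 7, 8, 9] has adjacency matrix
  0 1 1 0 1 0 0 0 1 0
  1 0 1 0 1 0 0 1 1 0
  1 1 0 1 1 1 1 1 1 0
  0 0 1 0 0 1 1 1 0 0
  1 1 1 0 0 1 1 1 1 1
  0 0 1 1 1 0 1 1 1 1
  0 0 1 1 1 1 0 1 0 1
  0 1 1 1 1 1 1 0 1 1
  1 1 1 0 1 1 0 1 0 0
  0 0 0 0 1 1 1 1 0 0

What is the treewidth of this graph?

4

A width-4 tree decomposition is:
Bags: B1 = {2, 4, 5, 6, 7}  B2 = {2, 4, 5, 7, 8}  B3 = {1, 2, 4, 7, 8}  B4 = {4, 5, 6, 7, 9}  B5 = {0, 1, 2, 4, 8}  B6 = {2, 3, 5, 6, 7}
Tree: B1–B2, B2–B3, B1–B4, B3–B5, B1–B6
Each bag holds 5 vertices, so the decomposition has width 4, which upper-bounds the treewidth. For the lower bound, the 5 vertices {4, 5, 6, 7, 9} are pairwise adjacent, and any tree decomposition puts a clique entirely inside one bag — forcing width ≥ 4. Hence tw(G) = 4 exactly.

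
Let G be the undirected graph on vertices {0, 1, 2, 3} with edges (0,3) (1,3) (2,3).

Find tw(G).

1

A width-1 tree decomposition is:
Bags: B1 = {2, 3}  B2 = {0, 3}  B3 = {1, 3}
Tree: B1–B2, B2–B3
The largest bag has 2 vertices, giving width 1; this decomposition certifies tw(G) ≤ 1. Since G has at least one edge (e.g. 2–3), it is not an edgeless graph, so tw(G) ≥ 1. Hence tw(G) = 1 exactly.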